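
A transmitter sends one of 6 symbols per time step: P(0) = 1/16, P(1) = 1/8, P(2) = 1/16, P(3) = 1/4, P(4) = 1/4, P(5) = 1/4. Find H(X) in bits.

2.375 bits

Each probability is a power of 1/2, so log₂(1/p) is an integer.
H = Σ p·log₂(1/p) = 1/16·4 + 1/8·3 + 1/16·4 + 1/4·2 + 1/4·2 + 1/4·2 = 2.375 bits.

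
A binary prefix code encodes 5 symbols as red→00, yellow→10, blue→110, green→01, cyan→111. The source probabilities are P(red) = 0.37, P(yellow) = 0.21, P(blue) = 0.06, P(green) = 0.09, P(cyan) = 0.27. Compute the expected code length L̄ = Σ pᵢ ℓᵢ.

L̄ = Σ pᵢ·ℓᵢ = 0.37·2 + 0.21·2 + 0.06·3 + 0.09·2 + 0.27·3 = 2.33 bits/symbol.

2.33 bits/symbol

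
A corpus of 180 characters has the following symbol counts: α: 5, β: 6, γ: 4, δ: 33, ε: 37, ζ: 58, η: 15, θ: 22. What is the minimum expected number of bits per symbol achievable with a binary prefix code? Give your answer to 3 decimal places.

2.589 bits/symbol

Probabilities are the counts divided by 180.
Repeatedly combine the two least-probable nodes; the expected code length is the sum of the merged weights.
merge 1/45 + 1/36 → 1/20
merge 1/30 + 1/20 → 1/12
merge 1/12 + 1/12 → 1/6
merge 11/90 + 1/6 → 13/45
merge 11/60 + 37/180 → 7/18
merge 13/45 + 29/90 → 11/18
merge 7/18 + 11/18 → 1
L = 1/20 + 1/12 + 1/6 + 13/45 + 7/18 + 11/18 + 1 = 233/90 ≈ 2.589 bits/symbol.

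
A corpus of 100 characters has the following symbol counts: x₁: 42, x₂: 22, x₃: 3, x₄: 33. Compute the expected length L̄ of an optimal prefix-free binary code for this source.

Probabilities are the counts divided by 100.
Repeatedly combine the two least-probable nodes; the expected code length is the sum of the merged weights.
merge 3/100 + 11/50 → 1/4
merge 1/4 + 33/100 → 29/50
merge 21/50 + 29/50 → 1
L = 1/4 + 29/50 + 1 = 183/100 = 1.83 bits/symbol.

1.83 bits/symbol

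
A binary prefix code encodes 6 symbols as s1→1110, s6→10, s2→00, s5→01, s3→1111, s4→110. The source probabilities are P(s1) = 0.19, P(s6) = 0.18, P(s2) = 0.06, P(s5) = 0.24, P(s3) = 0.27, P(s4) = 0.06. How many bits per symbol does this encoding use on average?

2.98 bits/symbol

L̄ = Σ pᵢ·ℓᵢ = 0.19·4 + 0.18·2 + 0.06·2 + 0.24·2 + 0.27·4 + 0.06·3 = 2.98 bits/symbol.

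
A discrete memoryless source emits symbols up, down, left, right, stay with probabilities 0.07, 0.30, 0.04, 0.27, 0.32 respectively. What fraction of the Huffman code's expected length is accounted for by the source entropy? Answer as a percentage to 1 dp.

Entropy H = −Σ p log₂ p ≈ 2.0115 bits.
Huffman merges: 1/25+7/100→11/100; 11/100+27/100→19/50; 3/10+8/25→31/50; 19/50+31/50→1. L = 211/100 ≈ 2.1100.
Efficiency = H/L = 2.0115/2.1100 = 95.3%.

95.3%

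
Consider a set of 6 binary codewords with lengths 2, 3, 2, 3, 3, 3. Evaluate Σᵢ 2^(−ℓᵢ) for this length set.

With common denominator 2^3 = 8: Σ 2^(−ℓᵢ) = 2/8 + 1/8 + 2/8 + 1/8 + 1/8 + 1/8 = 8/8 = 1.

1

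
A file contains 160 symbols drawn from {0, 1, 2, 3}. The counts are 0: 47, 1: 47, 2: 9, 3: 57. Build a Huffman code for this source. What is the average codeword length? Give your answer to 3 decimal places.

1.994 bits/symbol

Probabilities are the counts divided by 160.
Repeatedly combine the two least-probable nodes; the expected code length is the sum of the merged weights.
merge 9/160 + 47/160 → 7/20
merge 47/160 + 7/20 → 103/160
merge 57/160 + 103/160 → 1
L = 7/20 + 103/160 + 1 = 319/160 ≈ 1.994 bits/symbol.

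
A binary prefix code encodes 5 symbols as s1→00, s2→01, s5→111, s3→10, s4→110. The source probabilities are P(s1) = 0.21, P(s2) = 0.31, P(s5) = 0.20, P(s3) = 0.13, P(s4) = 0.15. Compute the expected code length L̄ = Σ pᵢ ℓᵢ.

2.35 bits/symbol

L̄ = Σ pᵢ·ℓᵢ = 0.21·2 + 0.31·2 + 0.20·3 + 0.13·2 + 0.15·3 = 2.35 bits/symbol.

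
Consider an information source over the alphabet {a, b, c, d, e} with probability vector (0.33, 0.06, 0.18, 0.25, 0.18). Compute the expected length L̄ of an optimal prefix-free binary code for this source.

2.24 bits/symbol

Repeatedly combine the two least-probable nodes; the expected code length is the sum of the merged weights.
merge 3/50 + 9/50 → 6/25
merge 9/50 + 6/25 → 21/50
merge 1/4 + 33/100 → 29/50
merge 21/50 + 29/50 → 1
L = 6/25 + 21/50 + 29/50 + 1 = 56/25 = 2.24 bits/symbol.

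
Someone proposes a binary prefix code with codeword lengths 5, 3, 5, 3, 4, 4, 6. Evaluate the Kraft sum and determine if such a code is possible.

0.453125; yes

With common denominator 2^6 = 64: Σ 2^(−ℓᵢ) = 2/64 + 8/64 + 2/64 + 8/64 + 4/64 + 4/64 + 1/64 = 29/64 = 0.453125.
Kraft's inequality requires Σ ≤ 1; here Σ = 0.453125 ≤ 1, so such a prefix code exists.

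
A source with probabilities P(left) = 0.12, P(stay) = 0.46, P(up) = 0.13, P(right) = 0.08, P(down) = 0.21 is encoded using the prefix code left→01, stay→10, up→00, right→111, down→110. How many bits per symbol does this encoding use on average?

L̄ = Σ pᵢ·ℓᵢ = 0.12·2 + 0.46·2 + 0.13·2 + 0.08·3 + 0.21·3 = 2.29 bits/symbol.

2.29 bits/symbol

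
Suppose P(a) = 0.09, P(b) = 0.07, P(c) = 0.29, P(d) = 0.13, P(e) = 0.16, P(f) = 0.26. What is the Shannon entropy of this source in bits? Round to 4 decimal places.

2.4101 bits

H = −Σ pᵢ log₂ pᵢ.
−0.09·log₂(0.09) = 0.3127
−0.07·log₂(0.07) = 0.2686
−0.29·log₂(0.29) = 0.5179
−0.13·log₂(0.13) = 0.3826
−0.16·log₂(0.16) = 0.4230
−0.26·log₂(0.26) = 0.5053
Sum ≈ 2.4101 → 2.4101 bits.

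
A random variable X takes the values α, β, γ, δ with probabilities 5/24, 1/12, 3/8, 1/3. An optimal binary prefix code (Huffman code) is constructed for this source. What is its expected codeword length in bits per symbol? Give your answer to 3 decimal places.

Repeatedly combine the two least-probable nodes; the expected code length is the sum of the merged weights.
merge 1/12 + 5/24 → 7/24
merge 7/24 + 1/3 → 5/8
merge 3/8 + 5/8 → 1
L = 7/24 + 5/8 + 1 = 23/12 ≈ 1.917 bits/symbol.

1.917 bits/symbol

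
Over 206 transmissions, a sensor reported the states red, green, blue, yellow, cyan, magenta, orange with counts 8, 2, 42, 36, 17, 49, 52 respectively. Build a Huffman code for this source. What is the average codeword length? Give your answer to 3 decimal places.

Probabilities are the counts divided by 206.
Repeatedly combine the two least-probable nodes; the expected code length is the sum of the merged weights.
merge 1/103 + 4/103 → 5/103
merge 5/103 + 17/206 → 27/206
merge 27/206 + 18/103 → 63/206
merge 21/103 + 49/206 → 91/206
merge 26/103 + 63/206 → 115/206
merge 91/206 + 115/206 → 1
L = 5/103 + 27/206 + 63/206 + 91/206 + 115/206 + 1 = 256/103 ≈ 2.485 bits/symbol.

2.485 bits/symbol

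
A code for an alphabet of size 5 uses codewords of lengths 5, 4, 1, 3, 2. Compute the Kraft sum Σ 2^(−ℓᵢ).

0.96875

With common denominator 2^5 = 32: Σ 2^(−ℓᵢ) = 1/32 + 2/32 + 16/32 + 4/32 + 8/32 = 31/32 = 0.96875.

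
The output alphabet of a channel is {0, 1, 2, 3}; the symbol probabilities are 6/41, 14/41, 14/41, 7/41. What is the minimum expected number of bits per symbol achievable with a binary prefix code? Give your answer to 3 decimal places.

1.976 bits/symbol

Repeatedly combine the two least-probable nodes; the expected code length is the sum of the merged weights.
merge 6/41 + 7/41 → 13/41
merge 13/41 + 14/41 → 27/41
merge 14/41 + 27/41 → 1
L = 13/41 + 27/41 + 1 = 81/41 ≈ 1.976 bits/symbol.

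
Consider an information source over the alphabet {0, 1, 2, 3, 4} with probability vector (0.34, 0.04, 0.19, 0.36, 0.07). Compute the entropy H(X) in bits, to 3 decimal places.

1.969 bits

H = −Σ pᵢ log₂ pᵢ.
−0.34·log₂(0.34) = 0.5292
−0.04·log₂(0.04) = 0.1858
−0.19·log₂(0.19) = 0.4552
−0.36·log₂(0.36) = 0.5306
−0.07·log₂(0.07) = 0.2686
Sum ≈ 1.9693 → 1.969 bits.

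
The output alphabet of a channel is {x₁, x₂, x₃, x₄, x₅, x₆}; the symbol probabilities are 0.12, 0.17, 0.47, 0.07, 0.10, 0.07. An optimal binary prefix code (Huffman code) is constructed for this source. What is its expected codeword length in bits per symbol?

Repeatedly combine the two least-probable nodes; the expected code length is the sum of the merged weights.
merge 7/100 + 7/100 → 7/50
merge 1/10 + 3/25 → 11/50
merge 7/50 + 17/100 → 31/100
merge 11/50 + 31/100 → 53/100
merge 47/100 + 53/100 → 1
L = 7/50 + 11/50 + 31/100 + 53/100 + 1 = 11/5 = 2.2 bits/symbol.

2.2 bits/symbol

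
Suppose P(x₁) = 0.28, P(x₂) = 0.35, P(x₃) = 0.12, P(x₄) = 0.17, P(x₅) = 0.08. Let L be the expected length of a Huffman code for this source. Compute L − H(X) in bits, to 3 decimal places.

Entropy H = −Σ p log₂ p ≈ 2.1375 bits.
Huffman merges: 2/25+3/25→1/5; 17/100+1/5→37/100; 7/25+7/20→63/100; 37/100+63/100→1. L = 11/5 ≈ 2.2000.
L − H = 2.2000 − 2.1375 = 0.063 bits.

0.063 bits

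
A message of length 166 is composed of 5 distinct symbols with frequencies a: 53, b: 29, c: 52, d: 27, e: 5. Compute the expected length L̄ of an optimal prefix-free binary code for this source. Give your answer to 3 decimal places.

2.193 bits/symbol

Probabilities are the counts divided by 166.
Repeatedly combine the two least-probable nodes; the expected code length is the sum of the merged weights.
merge 5/166 + 27/166 → 16/83
merge 29/166 + 16/83 → 61/166
merge 26/83 + 53/166 → 105/166
merge 61/166 + 105/166 → 1
L = 16/83 + 61/166 + 105/166 + 1 = 182/83 ≈ 2.193 bits/symbol.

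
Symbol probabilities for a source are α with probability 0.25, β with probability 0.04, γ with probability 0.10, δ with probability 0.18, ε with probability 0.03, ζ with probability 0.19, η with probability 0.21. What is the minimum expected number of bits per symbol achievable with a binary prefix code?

Repeatedly combine the two least-probable nodes; the expected code length is the sum of the merged weights.
merge 3/100 + 1/25 → 7/100
merge 7/100 + 1/10 → 17/100
merge 17/100 + 9/50 → 7/20
merge 19/100 + 21/100 → 2/5
merge 1/4 + 7/20 → 3/5
merge 2/5 + 3/5 → 1
L = 7/100 + 17/100 + 7/20 + 2/5 + 3/5 + 1 = 259/100 = 2.59 bits/symbol.

2.59 bits/symbol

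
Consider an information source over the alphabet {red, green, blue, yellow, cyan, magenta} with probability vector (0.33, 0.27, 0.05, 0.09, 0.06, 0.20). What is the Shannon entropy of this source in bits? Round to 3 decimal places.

H = −Σ pᵢ log₂ pᵢ.
−0.33·log₂(0.33) = 0.5278
−0.27·log₂(0.27) = 0.5100
−0.05·log₂(0.05) = 0.2161
−0.09·log₂(0.09) = 0.3127
−0.06·log₂(0.06) = 0.2435
−0.20·log₂(0.20) = 0.4644
Sum ≈ 2.2745 → 2.275 bits.

2.275 bits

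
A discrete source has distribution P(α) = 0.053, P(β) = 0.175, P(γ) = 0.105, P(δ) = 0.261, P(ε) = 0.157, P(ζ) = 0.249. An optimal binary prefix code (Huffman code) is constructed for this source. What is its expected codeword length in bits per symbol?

Repeatedly combine the two least-probable nodes; the expected code length is the sum of the merged weights.
merge 53/1000 + 21/200 → 79/500
merge 157/1000 + 79/500 → 63/200
merge 7/40 + 249/1000 → 53/125
merge 261/1000 + 63/200 → 72/125
merge 53/125 + 72/125 → 1
L = 79/500 + 63/200 + 53/125 + 72/125 + 1 = 2473/1000 = 2.473 bits/symbol.

2.473 bits/symbol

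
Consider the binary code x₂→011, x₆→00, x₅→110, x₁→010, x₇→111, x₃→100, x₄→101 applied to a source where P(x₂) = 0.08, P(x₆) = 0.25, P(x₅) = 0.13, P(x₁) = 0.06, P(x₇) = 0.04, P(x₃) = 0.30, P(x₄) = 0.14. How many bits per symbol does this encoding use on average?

L̄ = Σ pᵢ·ℓᵢ = 0.08·3 + 0.25·2 + 0.13·3 + 0.06·3 + 0.04·3 + 0.30·3 + 0.14·3 = 2.75 bits/symbol.

2.75 bits/symbol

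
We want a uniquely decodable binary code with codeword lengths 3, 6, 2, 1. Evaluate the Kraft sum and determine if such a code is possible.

With common denominator 2^6 = 64: Σ 2^(−ℓᵢ) = 8/64 + 1/64 + 16/64 + 32/64 = 57/64 = 0.890625.
Kraft's inequality requires Σ ≤ 1; here Σ = 0.890625 ≤ 1, so such a prefix code exists.

0.890625; yes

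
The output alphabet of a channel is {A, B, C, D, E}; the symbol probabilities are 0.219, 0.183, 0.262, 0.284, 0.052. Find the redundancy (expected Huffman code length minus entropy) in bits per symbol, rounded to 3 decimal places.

Entropy H = −Σ p log₂ p ≈ 2.1720 bits.
Huffman merges: 13/250+183/1000→47/200; 219/1000+47/200→227/500; 131/500+71/250→273/500; 227/500+273/500→1. L = 447/200 ≈ 2.2350.
L − H = 2.2350 − 2.1720 = 0.063 bits.

0.063 bits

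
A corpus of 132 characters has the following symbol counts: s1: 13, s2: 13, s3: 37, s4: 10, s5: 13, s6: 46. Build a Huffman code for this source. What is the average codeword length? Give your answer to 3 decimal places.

2.371 bits/symbol

Probabilities are the counts divided by 132.
Repeatedly combine the two least-probable nodes; the expected code length is the sum of the merged weights.
merge 5/66 + 13/132 → 23/132
merge 13/132 + 13/132 → 13/66
merge 23/132 + 13/66 → 49/132
merge 37/132 + 23/66 → 83/132
merge 49/132 + 83/132 → 1
L = 23/132 + 13/66 + 49/132 + 83/132 + 1 = 313/132 ≈ 2.371 bits/symbol.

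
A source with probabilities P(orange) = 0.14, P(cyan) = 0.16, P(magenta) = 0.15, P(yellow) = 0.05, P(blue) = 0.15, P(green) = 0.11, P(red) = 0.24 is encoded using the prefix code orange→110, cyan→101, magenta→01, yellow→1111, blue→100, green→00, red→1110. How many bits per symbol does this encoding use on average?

3.03 bits/symbol

L̄ = Σ pᵢ·ℓᵢ = 0.14·3 + 0.16·3 + 0.15·2 + 0.05·4 + 0.15·3 + 0.11·2 + 0.24·4 = 3.03 bits/symbol.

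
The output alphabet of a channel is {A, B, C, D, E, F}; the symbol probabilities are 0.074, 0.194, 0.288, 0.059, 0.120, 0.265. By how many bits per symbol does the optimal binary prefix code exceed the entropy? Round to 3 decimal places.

0.016 bits

Entropy H = −Σ p log₂ p ≈ 2.3699 bits.
Huffman merges: 59/1000+37/500→133/1000; 3/25+133/1000→253/1000; 97/500+253/1000→447/1000; 53/200+36/125→553/1000; 447/1000+553/1000→1. L = 1193/500 ≈ 2.3860.
L − H = 2.3860 − 2.3699 = 0.016 bits.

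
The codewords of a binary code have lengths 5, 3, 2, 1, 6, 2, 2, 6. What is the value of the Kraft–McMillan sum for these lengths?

1.4375

With common denominator 2^6 = 64: Σ 2^(−ℓᵢ) = 2/64 + 8/64 + 16/64 + 32/64 + 1/64 + 16/64 + 16/64 + 1/64 = 92/64 = 1.4375.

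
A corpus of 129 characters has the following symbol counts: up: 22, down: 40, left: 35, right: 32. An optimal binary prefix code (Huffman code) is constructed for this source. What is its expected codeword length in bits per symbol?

2 bits/symbol

Probabilities are the counts divided by 129.
Repeatedly combine the two least-probable nodes; the expected code length is the sum of the merged weights.
merge 22/129 + 32/129 → 18/43
merge 35/129 + 40/129 → 25/43
merge 18/43 + 25/43 → 1
L = 18/43 + 25/43 + 1 = 2 bits/symbol.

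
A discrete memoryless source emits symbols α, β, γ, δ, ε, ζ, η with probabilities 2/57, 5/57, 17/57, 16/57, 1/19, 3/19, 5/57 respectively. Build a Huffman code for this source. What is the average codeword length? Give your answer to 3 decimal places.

Repeatedly combine the two least-probable nodes; the expected code length is the sum of the merged weights.
merge 2/57 + 1/19 → 5/57
merge 5/57 + 5/57 → 10/57
merge 5/57 + 3/19 → 14/57
merge 10/57 + 14/57 → 8/19
merge 16/57 + 17/57 → 11/19
merge 8/19 + 11/19 → 1
L = 5/57 + 10/57 + 14/57 + 8/19 + 11/19 + 1 = 143/57 ≈ 2.509 bits/symbol.

2.509 bits/symbol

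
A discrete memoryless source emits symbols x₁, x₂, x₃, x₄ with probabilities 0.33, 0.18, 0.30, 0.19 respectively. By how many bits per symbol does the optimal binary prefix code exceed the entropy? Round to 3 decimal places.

0.051 bits

Entropy H = −Σ p log₂ p ≈ 1.9494 bits.
Huffman merges: 9/50+19/100→37/100; 3/10+33/100→63/100; 37/100+63/100→1. L = 2 ≈ 2.0000.
L − H = 2.0000 − 1.9494 = 0.051 bits.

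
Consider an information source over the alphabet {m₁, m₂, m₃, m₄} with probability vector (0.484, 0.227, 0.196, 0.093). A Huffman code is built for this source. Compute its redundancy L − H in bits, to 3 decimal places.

0.033 bits

Entropy H = −Σ p log₂ p ≈ 1.7718 bits.
Huffman merges: 93/1000+49/250→289/1000; 227/1000+289/1000→129/250; 121/250+129/250→1. L = 361/200 ≈ 1.8050.
L − H = 1.8050 − 1.7718 = 0.033 bits.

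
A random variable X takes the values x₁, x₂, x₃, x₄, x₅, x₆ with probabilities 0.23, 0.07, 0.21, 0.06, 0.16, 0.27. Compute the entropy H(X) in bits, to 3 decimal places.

2.406 bits

H = −Σ pᵢ log₂ pᵢ.
−0.23·log₂(0.23) = 0.4877
−0.07·log₂(0.07) = 0.2686
−0.21·log₂(0.21) = 0.4728
−0.06·log₂(0.06) = 0.2435
−0.16·log₂(0.16) = 0.4230
−0.27·log₂(0.27) = 0.5100
Sum ≈ 2.4056 → 2.406 bits.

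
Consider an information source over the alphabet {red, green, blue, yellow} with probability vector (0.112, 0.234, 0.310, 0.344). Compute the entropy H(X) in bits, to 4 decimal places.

1.8975 bits

H = −Σ pᵢ log₂ pᵢ.
−0.112·log₂(0.112) = 0.3537
−0.234·log₂(0.234) = 0.4903
−0.310·log₂(0.310) = 0.5238
−0.344·log₂(0.344) = 0.5296
Sum ≈ 1.8975 → 1.8975 bits.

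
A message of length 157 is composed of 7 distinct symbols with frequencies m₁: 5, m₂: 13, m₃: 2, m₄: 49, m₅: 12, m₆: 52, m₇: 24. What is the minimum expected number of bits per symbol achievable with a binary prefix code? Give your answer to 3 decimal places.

Probabilities are the counts divided by 157.
Repeatedly combine the two least-probable nodes; the expected code length is the sum of the merged weights.
merge 2/157 + 5/157 → 7/157
merge 7/157 + 12/157 → 19/157
merge 13/157 + 19/157 → 32/157
merge 24/157 + 32/157 → 56/157
merge 49/157 + 52/157 → 101/157
merge 56/157 + 101/157 → 1
L = 7/157 + 19/157 + 32/157 + 56/157 + 101/157 + 1 = 372/157 ≈ 2.369 bits/symbol.

2.369 bits/symbol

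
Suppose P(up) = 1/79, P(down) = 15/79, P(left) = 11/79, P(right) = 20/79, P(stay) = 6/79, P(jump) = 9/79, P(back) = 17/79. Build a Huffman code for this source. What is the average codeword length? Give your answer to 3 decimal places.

Repeatedly combine the two least-probable nodes; the expected code length is the sum of the merged weights.
merge 1/79 + 6/79 → 7/79
merge 7/79 + 9/79 → 16/79
merge 11/79 + 15/79 → 26/79
merge 16/79 + 17/79 → 33/79
merge 20/79 + 26/79 → 46/79
merge 33/79 + 46/79 → 1
L = 7/79 + 16/79 + 26/79 + 33/79 + 46/79 + 1 = 207/79 ≈ 2.620 bits/symbol.

2.620 bits/symbol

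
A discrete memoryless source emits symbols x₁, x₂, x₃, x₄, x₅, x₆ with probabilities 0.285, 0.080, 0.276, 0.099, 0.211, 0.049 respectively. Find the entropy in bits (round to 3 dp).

2.337 bits

H = −Σ pᵢ log₂ pᵢ.
−0.285·log₂(0.285) = 0.5161
−0.080·log₂(0.080) = 0.2915
−0.276·log₂(0.276) = 0.5126
−0.099·log₂(0.099) = 0.3303
−0.211·log₂(0.211) = 0.4736
−0.049·log₂(0.049) = 0.2132
Sum ≈ 2.3374 → 2.337 bits.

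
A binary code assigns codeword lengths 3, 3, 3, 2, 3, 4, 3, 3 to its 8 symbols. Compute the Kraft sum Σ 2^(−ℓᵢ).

1.0625

With common denominator 2^4 = 16: Σ 2^(−ℓᵢ) = 2/16 + 2/16 + 2/16 + 4/16 + 2/16 + 1/16 + 2/16 + 2/16 = 17/16 = 1.0625.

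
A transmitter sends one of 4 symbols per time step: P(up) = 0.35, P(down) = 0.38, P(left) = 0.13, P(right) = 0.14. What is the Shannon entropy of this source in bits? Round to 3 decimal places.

H = −Σ pᵢ log₂ pᵢ.
−0.35·log₂(0.35) = 0.5301
−0.38·log₂(0.38) = 0.5305
−0.13·log₂(0.13) = 0.3826
−0.14·log₂(0.14) = 0.3971
Sum ≈ 1.8403 → 1.840 bits.

1.840 bits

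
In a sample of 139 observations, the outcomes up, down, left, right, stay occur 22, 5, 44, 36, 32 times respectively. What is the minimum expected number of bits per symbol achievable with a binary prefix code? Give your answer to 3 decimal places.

Probabilities are the counts divided by 139.
Repeatedly combine the two least-probable nodes; the expected code length is the sum of the merged weights.
merge 5/139 + 22/139 → 27/139
merge 27/139 + 32/139 → 59/139
merge 36/139 + 44/139 → 80/139
merge 59/139 + 80/139 → 1
L = 27/139 + 59/139 + 80/139 + 1 = 305/139 ≈ 2.194 bits/symbol.

2.194 bits/symbol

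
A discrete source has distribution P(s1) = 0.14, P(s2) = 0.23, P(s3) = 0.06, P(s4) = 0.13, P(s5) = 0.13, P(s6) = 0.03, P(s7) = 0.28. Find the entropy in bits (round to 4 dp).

H = −Σ pᵢ log₂ pᵢ.
−0.14·log₂(0.14) = 0.3971
−0.23·log₂(0.23) = 0.4877
−0.06·log₂(0.06) = 0.2435
−0.13·log₂(0.13) = 0.3826
−0.13·log₂(0.13) = 0.3826
−0.03·log₂(0.03) = 0.1518
−0.28·log₂(0.28) = 0.5142
Sum ≈ 2.5596 → 2.5596 bits.

2.5596 bits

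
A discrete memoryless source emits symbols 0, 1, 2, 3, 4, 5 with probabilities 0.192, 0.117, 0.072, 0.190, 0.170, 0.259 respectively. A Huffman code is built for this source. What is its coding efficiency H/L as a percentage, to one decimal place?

97.6%

Entropy H = −Σ p log₂ p ≈ 2.4872 bits.
Huffman merges: 9/125+117/1000→189/1000; 17/100+189/1000→359/1000; 19/100+24/125→191/500; 259/1000+359/1000→309/500; 191/500+309/500→1. L = 637/250 ≈ 2.5480.
Efficiency = H/L = 2.4872/2.5480 = 97.6%.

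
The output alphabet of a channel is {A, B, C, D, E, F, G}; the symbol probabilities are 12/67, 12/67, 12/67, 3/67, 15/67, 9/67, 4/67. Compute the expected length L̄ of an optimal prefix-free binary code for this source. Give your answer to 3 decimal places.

2.701 bits/symbol

Repeatedly combine the two least-probable nodes; the expected code length is the sum of the merged weights.
merge 3/67 + 4/67 → 7/67
merge 7/67 + 9/67 → 16/67
merge 12/67 + 12/67 → 24/67
merge 12/67 + 15/67 → 27/67
merge 16/67 + 24/67 → 40/67
merge 27/67 + 40/67 → 1
L = 7/67 + 16/67 + 24/67 + 27/67 + 40/67 + 1 = 181/67 ≈ 2.701 bits/symbol.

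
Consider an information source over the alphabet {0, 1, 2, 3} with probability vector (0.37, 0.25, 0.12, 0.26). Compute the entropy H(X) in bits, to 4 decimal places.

H = −Σ pᵢ log₂ pᵢ.
−0.37·log₂(0.37) = 0.5307
−0.25·log₂(0.25) = 0.5000
−0.12·log₂(0.12) = 0.3671
−0.26·log₂(0.26) = 0.5053
Sum ≈ 1.9031 → 1.9031 bits.

1.9031 bits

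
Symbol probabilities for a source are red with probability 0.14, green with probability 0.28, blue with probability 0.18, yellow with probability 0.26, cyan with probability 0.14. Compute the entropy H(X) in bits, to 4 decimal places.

2.2590 bits

H = −Σ pᵢ log₂ pᵢ.
−0.14·log₂(0.14) = 0.3971
−0.28·log₂(0.28) = 0.5142
−0.18·log₂(0.18) = 0.4453
−0.26·log₂(0.26) = 0.5053
−0.14·log₂(0.14) = 0.3971
Sum ≈ 2.2590 → 2.2590 bits.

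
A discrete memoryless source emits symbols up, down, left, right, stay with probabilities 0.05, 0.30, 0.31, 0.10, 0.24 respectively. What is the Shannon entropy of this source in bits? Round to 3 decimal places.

2.087 bits

H = −Σ pᵢ log₂ pᵢ.
−0.05·log₂(0.05) = 0.2161
−0.30·log₂(0.30) = 0.5211
−0.31·log₂(0.31) = 0.5238
−0.10·log₂(0.10) = 0.3322
−0.24·log₂(0.24) = 0.4941
Sum ≈ 2.0873 → 2.087 bits.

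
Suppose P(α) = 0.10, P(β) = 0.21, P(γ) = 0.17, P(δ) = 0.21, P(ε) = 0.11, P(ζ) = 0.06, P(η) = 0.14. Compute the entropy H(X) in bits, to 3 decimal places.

2.703 bits

H = −Σ pᵢ log₂ pᵢ.
−0.10·log₂(0.10) = 0.3322
−0.21·log₂(0.21) = 0.4728
−0.17·log₂(0.17) = 0.4346
−0.21·log₂(0.21) = 0.4728
−0.11·log₂(0.11) = 0.3503
−0.06·log₂(0.06) = 0.2435
−0.14·log₂(0.14) = 0.3971
Sum ≈ 2.7034 → 2.703 bits.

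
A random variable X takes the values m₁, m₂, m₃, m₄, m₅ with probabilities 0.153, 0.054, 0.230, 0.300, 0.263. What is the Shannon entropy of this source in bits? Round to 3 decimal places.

2.157 bits

H = −Σ pᵢ log₂ pᵢ.
−0.153·log₂(0.153) = 0.4144
−0.054·log₂(0.054) = 0.2274
−0.230·log₂(0.230) = 0.4877
−0.300·log₂(0.300) = 0.5211
−0.263·log₂(0.263) = 0.5068
Sum ≈ 2.1573 → 2.157 bits.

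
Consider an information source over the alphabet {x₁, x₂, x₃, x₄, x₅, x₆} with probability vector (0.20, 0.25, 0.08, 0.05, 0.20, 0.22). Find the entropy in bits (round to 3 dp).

H = −Σ pᵢ log₂ pᵢ.
−0.20·log₂(0.20) = 0.4644
−0.25·log₂(0.25) = 0.5000
−0.08·log₂(0.08) = 0.2915
−0.05·log₂(0.05) = 0.2161
−0.20·log₂(0.20) = 0.4644
−0.22·log₂(0.22) = 0.4806
Sum ≈ 2.4169 → 2.417 bits.

2.417 bits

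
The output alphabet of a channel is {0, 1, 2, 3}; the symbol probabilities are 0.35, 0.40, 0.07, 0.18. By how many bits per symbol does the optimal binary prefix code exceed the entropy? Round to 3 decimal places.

Entropy H = −Σ p log₂ p ≈ 1.7727 bits.
Huffman merges: 7/100+9/50→1/4; 1/4+7/20→3/5; 2/5+3/5→1. L = 37/20 ≈ 1.8500.
L − H = 1.8500 − 1.7727 = 0.077 bits.

0.077 bits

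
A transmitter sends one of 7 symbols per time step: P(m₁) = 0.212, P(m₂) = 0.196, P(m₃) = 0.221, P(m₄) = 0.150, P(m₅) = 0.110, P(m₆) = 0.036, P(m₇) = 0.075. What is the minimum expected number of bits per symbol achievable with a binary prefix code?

Repeatedly combine the two least-probable nodes; the expected code length is the sum of the merged weights.
merge 9/250 + 3/40 → 111/1000
merge 11/100 + 111/1000 → 221/1000
merge 3/20 + 49/250 → 173/500
merge 53/250 + 221/1000 → 433/1000
merge 221/1000 + 173/500 → 567/1000
merge 433/1000 + 567/1000 → 1
L = 111/1000 + 221/1000 + 173/500 + 433/1000 + 567/1000 + 1 = 1339/500 = 2.678 bits/symbol.

2.678 bits/symbol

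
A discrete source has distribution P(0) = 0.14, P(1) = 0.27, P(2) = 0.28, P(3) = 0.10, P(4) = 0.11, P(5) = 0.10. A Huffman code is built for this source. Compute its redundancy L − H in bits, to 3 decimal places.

0.014 bits

Entropy H = −Σ p log₂ p ≈ 2.4360 bits.
Huffman merges: 1/10+1/10→1/5; 11/100+7/50→1/4; 1/5+1/4→9/20; 27/100+7/25→11/20; 9/20+11/20→1. L = 49/20 ≈ 2.4500.
L − H = 2.4500 − 2.4360 = 0.014 bits.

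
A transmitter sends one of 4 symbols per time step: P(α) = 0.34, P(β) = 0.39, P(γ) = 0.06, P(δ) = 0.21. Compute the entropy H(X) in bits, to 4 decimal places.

H = −Σ pᵢ log₂ pᵢ.
−0.34·log₂(0.34) = 0.5292
−0.39·log₂(0.39) = 0.5298
−0.06·log₂(0.06) = 0.2435
−0.21·log₂(0.21) = 0.4728
Sum ≈ 1.7753 → 1.7753 bits.

1.7753 bits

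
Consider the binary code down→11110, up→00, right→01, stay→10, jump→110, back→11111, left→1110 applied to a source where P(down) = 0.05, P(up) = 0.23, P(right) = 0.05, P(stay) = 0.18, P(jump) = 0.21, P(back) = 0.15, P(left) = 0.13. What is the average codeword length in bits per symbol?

3.07 bits/symbol

L̄ = Σ pᵢ·ℓᵢ = 0.05·5 + 0.23·2 + 0.05·2 + 0.18·2 + 0.21·3 + 0.15·5 + 0.13·4 = 3.07 bits/symbol.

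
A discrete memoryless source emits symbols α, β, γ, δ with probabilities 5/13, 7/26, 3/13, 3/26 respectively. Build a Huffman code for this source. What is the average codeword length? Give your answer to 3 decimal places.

Repeatedly combine the two least-probable nodes; the expected code length is the sum of the merged weights.
merge 3/26 + 3/13 → 9/26
merge 7/26 + 9/26 → 8/13
merge 5/13 + 8/13 → 1
L = 9/26 + 8/13 + 1 = 51/26 ≈ 1.962 bits/symbol.

1.962 bits/symbol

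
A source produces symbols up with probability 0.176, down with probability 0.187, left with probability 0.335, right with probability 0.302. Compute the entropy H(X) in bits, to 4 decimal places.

H = −Σ pᵢ log₂ pᵢ.
−0.176·log₂(0.176) = 0.4411
−0.187·log₂(0.187) = 0.4523
−0.335·log₂(0.335) = 0.5286
−0.302·log₂(0.302) = 0.5217
Sum ≈ 1.9437 → 1.9437 bits.

1.9437 bits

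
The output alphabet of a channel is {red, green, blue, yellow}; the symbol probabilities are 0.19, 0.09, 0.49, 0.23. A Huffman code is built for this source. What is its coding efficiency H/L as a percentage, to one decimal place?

98.3%

Entropy H = −Σ p log₂ p ≈ 1.7598 bits.
Huffman merges: 9/100+19/100→7/25; 23/100+7/25→51/100; 49/100+51/100→1. L = 179/100 ≈ 1.7900.
Efficiency = H/L = 1.7598/1.7900 = 98.3%.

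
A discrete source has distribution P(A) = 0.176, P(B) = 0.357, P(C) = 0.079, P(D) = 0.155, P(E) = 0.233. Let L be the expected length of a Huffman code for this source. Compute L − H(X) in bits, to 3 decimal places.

Entropy H = −Σ p log₂ p ≈ 2.1675 bits.
Huffman merges: 79/1000+31/200→117/500; 22/125+233/1000→409/1000; 117/500+357/1000→591/1000; 409/1000+591/1000→1. L = 1117/500 ≈ 2.2340.
L − H = 2.2340 − 2.1675 = 0.067 bits.

0.067 bits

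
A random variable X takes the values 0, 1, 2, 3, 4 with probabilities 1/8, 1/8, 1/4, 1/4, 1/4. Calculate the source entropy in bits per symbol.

2.25 bits

Each probability is a power of 1/2, so log₂(1/p) is an integer.
H = Σ p·log₂(1/p) = 1/8·3 + 1/8·3 + 1/4·2 + 1/4·2 + 1/4·2 = 2.25 bits.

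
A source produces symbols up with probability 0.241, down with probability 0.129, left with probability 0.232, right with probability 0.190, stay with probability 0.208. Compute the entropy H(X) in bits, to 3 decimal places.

H = −Σ pᵢ log₂ pᵢ.
−0.241·log₂(0.241) = 0.4947
−0.129·log₂(0.129) = 0.3811
−0.232·log₂(0.232) = 0.4890
−0.190·log₂(0.190) = 0.4552
−0.208·log₂(0.208) = 0.4712
Sum ≈ 2.2913 → 2.291 bits.

2.291 bits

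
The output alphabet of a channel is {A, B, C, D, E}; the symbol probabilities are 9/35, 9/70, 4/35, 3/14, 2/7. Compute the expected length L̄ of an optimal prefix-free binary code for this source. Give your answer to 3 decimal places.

Repeatedly combine the two least-probable nodes; the expected code length is the sum of the merged weights.
merge 4/35 + 9/70 → 17/70
merge 3/14 + 17/70 → 16/35
merge 9/35 + 2/7 → 19/35
merge 16/35 + 19/35 → 1
L = 17/70 + 16/35 + 19/35 + 1 = 157/70 ≈ 2.243 bits/symbol.

2.243 bits/symbol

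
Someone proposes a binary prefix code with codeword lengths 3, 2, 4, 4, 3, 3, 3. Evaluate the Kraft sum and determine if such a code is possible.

With common denominator 2^4 = 16: Σ 2^(−ℓᵢ) = 2/16 + 4/16 + 1/16 + 1/16 + 2/16 + 2/16 + 2/16 = 14/16 = 0.875.
Kraft's inequality requires Σ ≤ 1; here Σ = 0.875 ≤ 1, so such a prefix code exists.

0.875; yes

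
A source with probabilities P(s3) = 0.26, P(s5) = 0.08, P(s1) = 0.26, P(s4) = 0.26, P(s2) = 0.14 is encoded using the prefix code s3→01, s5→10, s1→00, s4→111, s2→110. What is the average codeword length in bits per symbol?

2.4 bits/symbol

L̄ = Σ pᵢ·ℓᵢ = 0.26·2 + 0.08·2 + 0.26·2 + 0.26·3 + 0.14·3 = 2.4 bits/symbol.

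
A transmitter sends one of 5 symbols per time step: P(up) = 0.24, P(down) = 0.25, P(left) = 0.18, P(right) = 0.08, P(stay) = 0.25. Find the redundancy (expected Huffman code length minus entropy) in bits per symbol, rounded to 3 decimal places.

Entropy H = −Σ p log₂ p ≈ 2.2310 bits.
Huffman merges: 2/25+9/50→13/50; 6/25+1/4→49/100; 1/4+13/50→51/100; 49/100+51/100→1. L = 113/50 ≈ 2.2600.
L − H = 2.2600 − 2.2310 = 0.029 bits.

0.029 bits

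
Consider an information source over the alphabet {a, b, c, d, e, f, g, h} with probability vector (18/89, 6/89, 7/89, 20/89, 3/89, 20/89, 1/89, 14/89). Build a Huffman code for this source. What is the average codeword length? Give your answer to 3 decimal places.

2.697 bits/symbol

Repeatedly combine the two least-probable nodes; the expected code length is the sum of the merged weights.
merge 1/89 + 3/89 → 4/89
merge 4/89 + 6/89 → 10/89
merge 7/89 + 10/89 → 17/89
merge 14/89 + 17/89 → 31/89
merge 18/89 + 20/89 → 38/89
merge 20/89 + 31/89 → 51/89
merge 38/89 + 51/89 → 1
L = 4/89 + 10/89 + 17/89 + 31/89 + 38/89 + 51/89 + 1 = 240/89 ≈ 2.697 bits/symbol.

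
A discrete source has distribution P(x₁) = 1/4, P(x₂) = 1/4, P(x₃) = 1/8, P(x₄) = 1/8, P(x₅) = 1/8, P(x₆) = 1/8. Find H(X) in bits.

Each probability is a power of 1/2, so log₂(1/p) is an integer.
H = Σ p·log₂(1/p) = 1/4·2 + 1/4·2 + 1/8·3 + 1/8·3 + 1/8·3 + 1/8·3 = 2.5 bits.

2.5 bits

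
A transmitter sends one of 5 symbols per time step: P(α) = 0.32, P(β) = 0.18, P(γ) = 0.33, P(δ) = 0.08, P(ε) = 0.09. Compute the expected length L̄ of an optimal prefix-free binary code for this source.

2.17 bits/symbol

Repeatedly combine the two least-probable nodes; the expected code length is the sum of the merged weights.
merge 2/25 + 9/100 → 17/100
merge 17/100 + 9/50 → 7/20
merge 8/25 + 33/100 → 13/20
merge 7/20 + 13/20 → 1
L = 17/100 + 7/20 + 13/20 + 1 = 217/100 = 2.17 bits/symbol.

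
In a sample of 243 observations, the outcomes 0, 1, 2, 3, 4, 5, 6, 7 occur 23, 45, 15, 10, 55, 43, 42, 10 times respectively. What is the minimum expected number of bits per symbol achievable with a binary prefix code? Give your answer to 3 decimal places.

Probabilities are the counts divided by 243.
Repeatedly combine the two least-probable nodes; the expected code length is the sum of the merged weights.
merge 10/243 + 10/243 → 20/243
merge 5/81 + 20/243 → 35/243
merge 23/243 + 35/243 → 58/243
merge 14/81 + 43/243 → 85/243
merge 5/27 + 55/243 → 100/243
merge 58/243 + 85/243 → 143/243
merge 100/243 + 143/243 → 1
L = 20/243 + 35/243 + 58/243 + 85/243 + 100/243 + 143/243 + 1 = 76/27 ≈ 2.815 bits/symbol.

2.815 bits/symbol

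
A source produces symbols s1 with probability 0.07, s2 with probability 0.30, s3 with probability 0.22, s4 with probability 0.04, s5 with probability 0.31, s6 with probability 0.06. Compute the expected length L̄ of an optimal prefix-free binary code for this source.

Repeatedly combine the two least-probable nodes; the expected code length is the sum of the merged weights.
merge 1/25 + 3/50 → 1/10
merge 7/100 + 1/10 → 17/100
merge 17/100 + 11/50 → 39/100
merge 3/10 + 31/100 → 61/100
merge 39/100 + 61/100 → 1
L = 1/10 + 17/100 + 39/100 + 61/100 + 1 = 227/100 = 2.27 bits/symbol.

2.27 bits/symbol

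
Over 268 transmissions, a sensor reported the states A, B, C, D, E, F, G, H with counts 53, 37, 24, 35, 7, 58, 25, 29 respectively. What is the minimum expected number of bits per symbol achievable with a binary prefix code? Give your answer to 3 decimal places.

Probabilities are the counts divided by 268.
Repeatedly combine the two least-probable nodes; the expected code length is the sum of the merged weights.
merge 7/268 + 6/67 → 31/268
merge 25/268 + 29/268 → 27/134
merge 31/268 + 35/268 → 33/134
merge 37/268 + 53/268 → 45/134
merge 27/134 + 29/134 → 28/67
merge 33/134 + 45/134 → 39/67
merge 28/67 + 39/67 → 1
L = 31/268 + 27/134 + 33/134 + 45/134 + 28/67 + 39/67 + 1 = 777/268 ≈ 2.899 bits/symbol.

2.899 bits/symbol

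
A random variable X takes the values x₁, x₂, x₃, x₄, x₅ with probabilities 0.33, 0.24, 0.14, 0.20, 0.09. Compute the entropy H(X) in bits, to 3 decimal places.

2.196 bits

H = −Σ pᵢ log₂ pᵢ.
−0.33·log₂(0.33) = 0.5278
−0.24·log₂(0.24) = 0.4941
−0.14·log₂(0.14) = 0.3971
−0.20·log₂(0.20) = 0.4644
−0.09·log₂(0.09) = 0.3127
Sum ≈ 2.1961 → 2.196 bits.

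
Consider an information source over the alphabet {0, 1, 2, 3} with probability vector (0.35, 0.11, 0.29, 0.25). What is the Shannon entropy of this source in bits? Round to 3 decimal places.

1.898 bits

H = −Σ pᵢ log₂ pᵢ.
−0.35·log₂(0.35) = 0.5301
−0.11·log₂(0.11) = 0.3503
−0.29·log₂(0.29) = 0.5179
−0.25·log₂(0.25) = 0.5000
Sum ≈ 1.8983 → 1.898 bits.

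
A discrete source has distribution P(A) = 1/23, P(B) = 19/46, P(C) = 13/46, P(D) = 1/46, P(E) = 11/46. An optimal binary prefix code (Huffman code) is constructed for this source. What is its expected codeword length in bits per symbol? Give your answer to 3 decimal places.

1.957 bits/symbol

Repeatedly combine the two least-probable nodes; the expected code length is the sum of the merged weights.
merge 1/46 + 1/23 → 3/46
merge 3/46 + 11/46 → 7/23
merge 13/46 + 7/23 → 27/46
merge 19/46 + 27/46 → 1
L = 3/46 + 7/23 + 27/46 + 1 = 45/23 ≈ 1.957 bits/symbol.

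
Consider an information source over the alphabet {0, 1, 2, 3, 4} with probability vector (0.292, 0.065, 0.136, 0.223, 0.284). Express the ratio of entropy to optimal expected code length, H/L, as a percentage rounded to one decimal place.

98.4%

Entropy H = −Σ p log₂ p ≈ 2.1649 bits.
Huffman merges: 13/200+17/125→201/1000; 201/1000+223/1000→53/125; 71/250+73/250→72/125; 53/125+72/125→1. L = 2201/1000 ≈ 2.2010.
Efficiency = H/L = 2.1649/2.2010 = 98.4%.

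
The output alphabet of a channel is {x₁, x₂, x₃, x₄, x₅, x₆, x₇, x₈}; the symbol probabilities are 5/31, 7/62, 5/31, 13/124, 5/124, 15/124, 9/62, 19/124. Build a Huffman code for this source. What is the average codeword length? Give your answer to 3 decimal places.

Repeatedly combine the two least-probable nodes; the expected code length is the sum of the merged weights.
merge 5/124 + 13/124 → 9/62
merge 7/62 + 15/124 → 29/124
merge 9/62 + 9/62 → 9/31
merge 19/124 + 5/31 → 39/124
merge 5/31 + 29/124 → 49/124
merge 9/31 + 39/124 → 75/124
merge 49/124 + 75/124 → 1
L = 9/62 + 29/124 + 9/31 + 39/124 + 49/124 + 75/124 + 1 = 185/62 ≈ 2.984 bits/symbol.

2.984 bits/symbol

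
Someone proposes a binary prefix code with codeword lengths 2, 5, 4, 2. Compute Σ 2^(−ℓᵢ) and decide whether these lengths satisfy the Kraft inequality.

0.59375; yes

With common denominator 2^5 = 32: Σ 2^(−ℓᵢ) = 8/32 + 1/32 + 2/32 + 8/32 = 19/32 = 0.59375.
Kraft's inequality requires Σ ≤ 1; here Σ = 0.59375 ≤ 1, so such a prefix code exists.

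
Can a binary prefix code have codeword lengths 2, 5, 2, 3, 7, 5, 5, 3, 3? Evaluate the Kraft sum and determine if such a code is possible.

With common denominator 2^7 = 128: Σ 2^(−ℓᵢ) = 32/128 + 4/128 + 32/128 + 16/128 + 1/128 + 4/128 + 4/128 + 16/128 + 16/128 = 125/128 = 0.9765625.
Kraft's inequality requires Σ ≤ 1; here Σ = 0.9765625 ≤ 1, so such a prefix code exists.

0.9765625; yes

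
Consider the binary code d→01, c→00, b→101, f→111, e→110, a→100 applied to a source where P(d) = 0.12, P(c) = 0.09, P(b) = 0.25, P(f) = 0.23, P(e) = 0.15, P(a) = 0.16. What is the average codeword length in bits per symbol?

L̄ = Σ pᵢ·ℓᵢ = 0.12·2 + 0.09·2 + 0.25·3 + 0.23·3 + 0.15·3 + 0.16·3 = 2.79 bits/symbol.

2.79 bits/symbol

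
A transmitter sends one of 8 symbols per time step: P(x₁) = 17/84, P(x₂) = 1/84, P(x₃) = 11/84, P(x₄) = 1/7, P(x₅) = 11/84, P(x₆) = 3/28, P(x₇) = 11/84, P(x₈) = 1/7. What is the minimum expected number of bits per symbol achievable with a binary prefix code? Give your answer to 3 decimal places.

Repeatedly combine the two least-probable nodes; the expected code length is the sum of the merged weights.
merge 1/84 + 3/28 → 5/42
merge 5/42 + 11/84 → 1/4
merge 11/84 + 11/84 → 11/42
merge 1/7 + 1/7 → 2/7
merge 17/84 + 1/4 → 19/42
merge 11/42 + 2/7 → 23/42
merge 19/42 + 23/42 → 1
L = 5/42 + 1/4 + 11/42 + 2/7 + 19/42 + 23/42 + 1 = 35/12 ≈ 2.917 bits/symbol.

2.917 bits/symbol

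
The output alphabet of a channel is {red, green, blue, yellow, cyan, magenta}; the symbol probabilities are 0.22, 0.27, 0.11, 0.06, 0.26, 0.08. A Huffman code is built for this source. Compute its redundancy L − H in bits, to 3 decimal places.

0.009 bits

Entropy H = −Σ p log₂ p ≈ 2.3812 bits.
Huffman merges: 3/50+2/25→7/50; 11/100+7/50→1/4; 11/50+1/4→47/100; 13/50+27/100→53/100; 47/100+53/100→1. L = 239/100 ≈ 2.3900.
L − H = 2.3900 − 2.3812 = 0.009 bits.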